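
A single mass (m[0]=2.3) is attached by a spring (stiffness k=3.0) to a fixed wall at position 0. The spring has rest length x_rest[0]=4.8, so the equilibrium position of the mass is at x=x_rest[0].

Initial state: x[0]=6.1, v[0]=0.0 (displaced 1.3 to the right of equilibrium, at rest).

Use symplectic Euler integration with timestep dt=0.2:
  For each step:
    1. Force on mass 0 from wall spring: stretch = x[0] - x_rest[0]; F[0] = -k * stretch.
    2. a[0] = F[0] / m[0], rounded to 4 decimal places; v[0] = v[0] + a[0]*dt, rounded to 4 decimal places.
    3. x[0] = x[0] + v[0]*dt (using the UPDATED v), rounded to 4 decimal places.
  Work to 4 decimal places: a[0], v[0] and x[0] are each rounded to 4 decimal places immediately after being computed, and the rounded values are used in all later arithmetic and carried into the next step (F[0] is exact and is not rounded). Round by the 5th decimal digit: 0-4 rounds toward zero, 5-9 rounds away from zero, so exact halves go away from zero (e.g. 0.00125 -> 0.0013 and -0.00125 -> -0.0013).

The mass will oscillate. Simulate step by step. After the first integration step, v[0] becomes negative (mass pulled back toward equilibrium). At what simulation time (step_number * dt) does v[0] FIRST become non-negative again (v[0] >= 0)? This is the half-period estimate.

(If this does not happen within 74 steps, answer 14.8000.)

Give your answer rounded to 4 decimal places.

Answer: 2.8000

Derivation:
Step 0: x=[6.1000] v=[0.0000]
Step 1: x=[6.0322] v=[-0.3391]
Step 2: x=[5.9001] v=[-0.6605]
Step 3: x=[5.7106] v=[-0.9475]
Step 4: x=[5.4736] v=[-1.1850]
Step 5: x=[5.2015] v=[-1.3607]
Step 6: x=[4.9084] v=[-1.4654]
Step 7: x=[4.6097] v=[-1.4937]
Step 8: x=[4.3209] v=[-1.4441]
Step 9: x=[4.0571] v=[-1.3191]
Step 10: x=[3.8320] v=[-1.1253]
Step 11: x=[3.6574] v=[-0.8728]
Step 12: x=[3.5425] v=[-0.5747]
Step 13: x=[3.4932] v=[-0.2467]
Step 14: x=[3.5120] v=[0.0942]
First v>=0 after going negative at step 14, time=2.8000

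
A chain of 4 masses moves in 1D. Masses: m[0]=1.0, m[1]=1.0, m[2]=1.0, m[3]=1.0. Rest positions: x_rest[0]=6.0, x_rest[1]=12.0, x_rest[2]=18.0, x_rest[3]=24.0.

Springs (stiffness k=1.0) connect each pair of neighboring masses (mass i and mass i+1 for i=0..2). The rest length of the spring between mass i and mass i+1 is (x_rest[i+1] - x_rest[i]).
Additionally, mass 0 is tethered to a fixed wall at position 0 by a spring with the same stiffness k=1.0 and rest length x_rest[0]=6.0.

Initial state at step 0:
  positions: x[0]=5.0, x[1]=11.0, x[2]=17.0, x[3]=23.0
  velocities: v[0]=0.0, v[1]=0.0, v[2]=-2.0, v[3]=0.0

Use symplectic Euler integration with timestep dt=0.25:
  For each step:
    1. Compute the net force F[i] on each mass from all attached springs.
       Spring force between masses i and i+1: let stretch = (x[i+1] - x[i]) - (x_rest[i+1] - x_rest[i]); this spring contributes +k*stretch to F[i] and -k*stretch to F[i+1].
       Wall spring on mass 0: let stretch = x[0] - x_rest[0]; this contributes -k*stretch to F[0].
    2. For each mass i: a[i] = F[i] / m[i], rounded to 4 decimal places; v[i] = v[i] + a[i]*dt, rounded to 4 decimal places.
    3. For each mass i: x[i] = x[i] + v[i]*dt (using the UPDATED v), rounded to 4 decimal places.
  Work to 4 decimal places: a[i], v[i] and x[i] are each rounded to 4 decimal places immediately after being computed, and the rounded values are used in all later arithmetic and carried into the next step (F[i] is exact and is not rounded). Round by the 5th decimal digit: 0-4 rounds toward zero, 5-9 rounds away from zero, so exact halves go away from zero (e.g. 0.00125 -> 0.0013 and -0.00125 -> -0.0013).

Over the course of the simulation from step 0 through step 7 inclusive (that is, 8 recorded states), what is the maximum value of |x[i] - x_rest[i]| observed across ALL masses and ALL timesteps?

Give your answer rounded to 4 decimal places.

Answer: 2.4720

Derivation:
Step 0: x=[5.0000 11.0000 17.0000 23.0000] v=[0.0000 0.0000 -2.0000 0.0000]
Step 1: x=[5.0625 11.0000 16.5000 23.0000] v=[0.2500 0.0000 -2.0000 0.0000]
Step 2: x=[5.1797 10.9727 16.0625 22.9688] v=[0.4688 -0.1094 -1.7500 -0.1250]
Step 3: x=[5.3352 10.9014 15.7385 22.8809] v=[0.6221 -0.2852 -1.2959 -0.3516]
Step 4: x=[5.5052 10.7845 15.5586 22.7216] v=[0.6799 -0.4675 -0.7196 -0.6372]
Step 5: x=[5.6611 10.6361 15.5280 22.4896] v=[0.6234 -0.5938 -0.1224 -0.9280]
Step 6: x=[5.7741 10.4825 15.6268 22.1975] v=[0.4519 -0.6146 0.3950 -1.1684]
Step 7: x=[5.8205 10.3561 15.8147 21.8697] v=[0.1855 -0.5056 0.7516 -1.3111]
Max displacement = 2.4720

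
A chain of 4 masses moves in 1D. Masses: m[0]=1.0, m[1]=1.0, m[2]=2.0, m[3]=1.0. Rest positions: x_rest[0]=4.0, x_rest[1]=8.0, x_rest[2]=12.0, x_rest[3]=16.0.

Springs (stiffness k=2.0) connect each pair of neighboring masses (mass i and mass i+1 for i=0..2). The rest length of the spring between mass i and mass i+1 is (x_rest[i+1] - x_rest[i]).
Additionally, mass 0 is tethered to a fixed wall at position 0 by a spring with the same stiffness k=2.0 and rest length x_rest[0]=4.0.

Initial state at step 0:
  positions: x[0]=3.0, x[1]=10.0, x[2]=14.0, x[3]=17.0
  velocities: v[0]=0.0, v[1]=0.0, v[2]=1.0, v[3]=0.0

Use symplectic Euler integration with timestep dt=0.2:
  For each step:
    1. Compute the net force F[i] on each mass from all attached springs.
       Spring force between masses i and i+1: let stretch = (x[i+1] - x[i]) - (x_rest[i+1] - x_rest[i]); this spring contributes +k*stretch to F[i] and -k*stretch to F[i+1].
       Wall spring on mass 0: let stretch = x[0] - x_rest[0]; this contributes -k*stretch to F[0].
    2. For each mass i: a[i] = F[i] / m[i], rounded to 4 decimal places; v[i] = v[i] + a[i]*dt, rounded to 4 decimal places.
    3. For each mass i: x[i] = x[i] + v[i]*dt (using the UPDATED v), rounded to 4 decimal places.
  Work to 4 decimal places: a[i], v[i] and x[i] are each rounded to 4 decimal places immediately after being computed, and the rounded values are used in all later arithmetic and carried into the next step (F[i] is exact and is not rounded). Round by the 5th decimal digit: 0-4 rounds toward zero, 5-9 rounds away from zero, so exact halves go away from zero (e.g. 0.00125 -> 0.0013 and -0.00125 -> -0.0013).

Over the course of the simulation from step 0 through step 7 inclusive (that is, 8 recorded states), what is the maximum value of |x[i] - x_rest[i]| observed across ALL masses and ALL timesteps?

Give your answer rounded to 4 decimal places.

Step 0: x=[3.0000 10.0000 14.0000 17.0000] v=[0.0000 0.0000 1.0000 0.0000]
Step 1: x=[3.3200 9.7600 14.1600 17.0800] v=[1.6000 -1.2000 0.8000 0.4000]
Step 2: x=[3.8896 9.3568 14.2608 17.2464] v=[2.8480 -2.0160 0.5040 0.8320]
Step 3: x=[4.5854 8.9085 14.2849 17.4940] v=[3.4790 -2.2413 0.1203 1.2378]
Step 4: x=[5.2602 8.5445 14.2223 17.8048] v=[3.3741 -1.8200 -0.3132 1.5542]
Step 5: x=[5.7769 8.3720 14.0758 18.1490] v=[2.5837 -0.8626 -0.7323 1.7212]
Step 6: x=[6.0391 8.4482 13.8641 18.4874] v=[1.3110 0.3809 -1.0584 1.6919]
Step 7: x=[6.0109 8.7649 13.6207 18.7759] v=[-0.1410 1.5836 -1.2169 1.4426]
Max displacement = 2.7759

Answer: 2.7759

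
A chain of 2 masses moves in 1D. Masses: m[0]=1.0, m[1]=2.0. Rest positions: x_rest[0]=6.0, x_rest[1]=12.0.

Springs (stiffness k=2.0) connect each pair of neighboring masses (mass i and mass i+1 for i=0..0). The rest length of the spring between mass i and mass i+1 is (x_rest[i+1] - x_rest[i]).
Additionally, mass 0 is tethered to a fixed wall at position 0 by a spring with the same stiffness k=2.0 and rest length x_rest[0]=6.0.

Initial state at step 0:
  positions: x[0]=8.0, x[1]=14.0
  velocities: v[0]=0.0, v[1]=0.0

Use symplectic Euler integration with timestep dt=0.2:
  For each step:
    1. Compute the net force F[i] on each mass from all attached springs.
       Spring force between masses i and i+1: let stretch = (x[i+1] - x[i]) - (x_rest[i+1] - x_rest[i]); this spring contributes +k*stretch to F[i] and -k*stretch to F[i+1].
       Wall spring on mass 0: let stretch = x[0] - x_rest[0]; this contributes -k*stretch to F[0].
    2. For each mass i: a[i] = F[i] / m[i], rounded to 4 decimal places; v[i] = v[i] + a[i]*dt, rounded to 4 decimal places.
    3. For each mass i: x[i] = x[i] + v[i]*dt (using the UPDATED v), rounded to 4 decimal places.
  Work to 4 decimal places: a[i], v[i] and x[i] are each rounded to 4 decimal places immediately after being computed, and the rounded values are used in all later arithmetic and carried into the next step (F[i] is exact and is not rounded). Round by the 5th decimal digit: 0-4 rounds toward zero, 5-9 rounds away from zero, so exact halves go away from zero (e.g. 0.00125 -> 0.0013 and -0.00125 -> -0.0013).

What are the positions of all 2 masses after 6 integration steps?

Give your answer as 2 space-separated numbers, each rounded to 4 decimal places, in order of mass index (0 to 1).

Step 0: x=[8.0000 14.0000] v=[0.0000 0.0000]
Step 1: x=[7.8400 14.0000] v=[-0.8000 0.0000]
Step 2: x=[7.5456 13.9936] v=[-1.4720 -0.0320]
Step 3: x=[7.1634 13.9693] v=[-1.9110 -0.1216]
Step 4: x=[6.7526 13.9127] v=[-2.0540 -0.2828]
Step 5: x=[6.3744 13.8097] v=[-1.8910 -0.5148]
Step 6: x=[6.0811 13.6493] v=[-1.4666 -0.8019]

Answer: 6.0811 13.6493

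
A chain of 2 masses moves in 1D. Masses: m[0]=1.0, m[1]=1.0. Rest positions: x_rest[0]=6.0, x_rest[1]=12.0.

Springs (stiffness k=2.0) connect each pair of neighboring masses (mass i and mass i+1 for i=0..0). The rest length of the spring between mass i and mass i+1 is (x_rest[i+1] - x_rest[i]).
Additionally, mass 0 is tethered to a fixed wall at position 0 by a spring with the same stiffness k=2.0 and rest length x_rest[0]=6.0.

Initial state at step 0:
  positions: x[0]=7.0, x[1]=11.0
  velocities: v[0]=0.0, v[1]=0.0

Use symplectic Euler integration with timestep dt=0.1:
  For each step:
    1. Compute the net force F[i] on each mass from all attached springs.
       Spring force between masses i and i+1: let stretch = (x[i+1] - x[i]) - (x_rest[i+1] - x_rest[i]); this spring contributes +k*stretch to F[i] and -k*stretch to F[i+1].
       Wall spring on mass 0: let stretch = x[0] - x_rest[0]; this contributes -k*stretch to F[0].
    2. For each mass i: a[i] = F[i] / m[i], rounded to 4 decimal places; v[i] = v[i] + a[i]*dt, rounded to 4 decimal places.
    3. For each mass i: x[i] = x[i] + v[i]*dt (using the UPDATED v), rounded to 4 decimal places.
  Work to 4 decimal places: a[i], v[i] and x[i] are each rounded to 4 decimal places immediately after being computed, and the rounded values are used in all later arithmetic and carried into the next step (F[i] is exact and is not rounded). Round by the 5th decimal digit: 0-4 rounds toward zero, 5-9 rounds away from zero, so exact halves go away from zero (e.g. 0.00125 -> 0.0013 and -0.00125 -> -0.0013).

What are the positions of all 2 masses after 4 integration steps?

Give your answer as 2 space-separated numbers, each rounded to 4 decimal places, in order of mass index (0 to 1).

Answer: 6.4468 11.3707

Derivation:
Step 0: x=[7.0000 11.0000] v=[0.0000 0.0000]
Step 1: x=[6.9400 11.0400] v=[-0.6000 0.4000]
Step 2: x=[6.8232 11.1180] v=[-1.1680 0.7800]
Step 3: x=[6.6558 11.2301] v=[-1.6737 1.1210]
Step 4: x=[6.4468 11.3707] v=[-2.0900 1.4061]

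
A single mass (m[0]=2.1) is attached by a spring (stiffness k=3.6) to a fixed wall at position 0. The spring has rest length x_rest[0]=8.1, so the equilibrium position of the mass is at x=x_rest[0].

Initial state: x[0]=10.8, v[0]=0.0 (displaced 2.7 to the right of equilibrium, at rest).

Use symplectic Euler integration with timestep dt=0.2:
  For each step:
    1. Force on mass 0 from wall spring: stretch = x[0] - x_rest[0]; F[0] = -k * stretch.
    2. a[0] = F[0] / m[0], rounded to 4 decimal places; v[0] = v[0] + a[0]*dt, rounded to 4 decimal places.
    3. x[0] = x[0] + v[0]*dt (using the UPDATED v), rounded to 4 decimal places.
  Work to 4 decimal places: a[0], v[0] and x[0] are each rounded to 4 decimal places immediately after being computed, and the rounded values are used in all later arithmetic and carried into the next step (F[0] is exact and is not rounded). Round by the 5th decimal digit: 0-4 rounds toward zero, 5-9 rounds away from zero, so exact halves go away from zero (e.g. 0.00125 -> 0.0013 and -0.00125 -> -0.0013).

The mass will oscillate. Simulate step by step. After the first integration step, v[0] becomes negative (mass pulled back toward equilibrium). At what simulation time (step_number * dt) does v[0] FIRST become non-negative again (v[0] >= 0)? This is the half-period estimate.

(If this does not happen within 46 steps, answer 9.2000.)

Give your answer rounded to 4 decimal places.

Answer: 2.4000

Derivation:
Step 0: x=[10.8000] v=[0.0000]
Step 1: x=[10.6149] v=[-0.9257]
Step 2: x=[10.2573] v=[-1.7880]
Step 3: x=[9.7518] v=[-2.5276]
Step 4: x=[9.1330] v=[-3.0939]
Step 5: x=[8.4434] v=[-3.4481]
Step 6: x=[7.7302] v=[-3.5658]
Step 7: x=[7.0424] v=[-3.4390]
Step 8: x=[6.4271] v=[-3.0764]
Step 9: x=[5.9265] v=[-2.5028]
Step 10: x=[5.5750] v=[-1.7576]
Step 11: x=[5.3966] v=[-0.8919]
Step 12: x=[5.4036] v=[0.0350]
First v>=0 after going negative at step 12, time=2.4000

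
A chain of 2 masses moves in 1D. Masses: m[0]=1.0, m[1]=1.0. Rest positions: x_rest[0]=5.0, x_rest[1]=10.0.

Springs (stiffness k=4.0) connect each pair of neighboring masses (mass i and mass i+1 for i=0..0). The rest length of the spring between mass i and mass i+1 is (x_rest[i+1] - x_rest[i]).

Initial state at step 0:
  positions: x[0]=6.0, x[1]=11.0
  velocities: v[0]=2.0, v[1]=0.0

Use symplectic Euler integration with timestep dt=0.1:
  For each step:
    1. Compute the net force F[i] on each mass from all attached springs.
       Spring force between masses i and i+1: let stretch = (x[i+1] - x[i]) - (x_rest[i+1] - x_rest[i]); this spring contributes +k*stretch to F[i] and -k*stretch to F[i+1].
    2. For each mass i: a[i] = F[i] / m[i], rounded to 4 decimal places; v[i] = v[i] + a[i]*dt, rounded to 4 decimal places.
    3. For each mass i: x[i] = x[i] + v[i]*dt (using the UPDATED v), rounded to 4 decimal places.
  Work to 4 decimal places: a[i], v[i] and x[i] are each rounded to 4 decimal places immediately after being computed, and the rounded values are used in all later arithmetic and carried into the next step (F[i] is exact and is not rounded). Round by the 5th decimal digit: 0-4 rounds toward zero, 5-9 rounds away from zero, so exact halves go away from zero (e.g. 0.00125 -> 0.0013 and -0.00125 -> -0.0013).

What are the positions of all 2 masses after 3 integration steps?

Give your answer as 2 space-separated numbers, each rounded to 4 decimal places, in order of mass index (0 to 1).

Step 0: x=[6.0000 11.0000] v=[2.0000 0.0000]
Step 1: x=[6.2000 11.0000] v=[2.0000 0.0000]
Step 2: x=[6.3920 11.0080] v=[1.9200 0.0800]
Step 3: x=[6.5686 11.0314] v=[1.7664 0.2336]

Answer: 6.5686 11.0314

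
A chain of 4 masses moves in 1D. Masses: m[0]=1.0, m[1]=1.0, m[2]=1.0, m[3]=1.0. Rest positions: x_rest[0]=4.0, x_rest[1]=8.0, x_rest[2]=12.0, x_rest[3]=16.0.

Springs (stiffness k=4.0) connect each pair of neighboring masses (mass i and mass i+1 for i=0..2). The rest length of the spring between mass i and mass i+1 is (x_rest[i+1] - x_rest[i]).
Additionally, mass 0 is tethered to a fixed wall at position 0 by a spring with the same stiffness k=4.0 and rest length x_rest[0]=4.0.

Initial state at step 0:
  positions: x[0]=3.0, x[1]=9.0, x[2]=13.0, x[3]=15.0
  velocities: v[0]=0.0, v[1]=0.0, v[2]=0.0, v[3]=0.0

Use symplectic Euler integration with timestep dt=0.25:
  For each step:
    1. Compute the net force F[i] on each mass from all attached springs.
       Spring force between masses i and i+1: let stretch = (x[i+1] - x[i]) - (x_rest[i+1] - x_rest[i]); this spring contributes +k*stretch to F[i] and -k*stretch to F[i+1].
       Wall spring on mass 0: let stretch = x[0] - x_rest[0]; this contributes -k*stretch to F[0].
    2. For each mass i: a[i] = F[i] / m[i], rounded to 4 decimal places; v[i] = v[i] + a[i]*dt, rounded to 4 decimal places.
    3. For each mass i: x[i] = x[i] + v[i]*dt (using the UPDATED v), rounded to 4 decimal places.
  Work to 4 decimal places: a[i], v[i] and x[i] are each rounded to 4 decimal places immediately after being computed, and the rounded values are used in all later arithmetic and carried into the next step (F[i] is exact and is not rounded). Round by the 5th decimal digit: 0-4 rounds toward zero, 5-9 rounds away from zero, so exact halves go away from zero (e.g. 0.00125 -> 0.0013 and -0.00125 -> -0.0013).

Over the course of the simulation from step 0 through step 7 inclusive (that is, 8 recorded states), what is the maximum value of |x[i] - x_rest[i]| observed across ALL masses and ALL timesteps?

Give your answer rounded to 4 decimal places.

Answer: 1.5783

Derivation:
Step 0: x=[3.0000 9.0000 13.0000 15.0000] v=[0.0000 0.0000 0.0000 0.0000]
Step 1: x=[3.7500 8.5000 12.5000 15.5000] v=[3.0000 -2.0000 -2.0000 2.0000]
Step 2: x=[4.7500 7.8125 11.7500 16.2500] v=[4.0000 -2.7500 -3.0000 3.0000]
Step 3: x=[5.3281 7.3438 11.1406 16.8750] v=[2.3125 -1.8750 -2.4375 2.5000]
Step 4: x=[5.0781 7.3203 11.0156 17.0664] v=[-0.9999 -0.0939 -0.4999 0.7656]
Step 5: x=[4.1192 7.6601 11.4795 16.7451] v=[-3.8358 1.3592 1.8556 -1.2852]
Step 6: x=[3.0157 8.0695 12.3050 16.1074] v=[-4.4141 1.6377 3.3018 -2.5508]
Step 7: x=[2.4217 8.2744 13.0222 15.5191] v=[-2.3760 0.8194 2.8687 -2.3532]
Max displacement = 1.5783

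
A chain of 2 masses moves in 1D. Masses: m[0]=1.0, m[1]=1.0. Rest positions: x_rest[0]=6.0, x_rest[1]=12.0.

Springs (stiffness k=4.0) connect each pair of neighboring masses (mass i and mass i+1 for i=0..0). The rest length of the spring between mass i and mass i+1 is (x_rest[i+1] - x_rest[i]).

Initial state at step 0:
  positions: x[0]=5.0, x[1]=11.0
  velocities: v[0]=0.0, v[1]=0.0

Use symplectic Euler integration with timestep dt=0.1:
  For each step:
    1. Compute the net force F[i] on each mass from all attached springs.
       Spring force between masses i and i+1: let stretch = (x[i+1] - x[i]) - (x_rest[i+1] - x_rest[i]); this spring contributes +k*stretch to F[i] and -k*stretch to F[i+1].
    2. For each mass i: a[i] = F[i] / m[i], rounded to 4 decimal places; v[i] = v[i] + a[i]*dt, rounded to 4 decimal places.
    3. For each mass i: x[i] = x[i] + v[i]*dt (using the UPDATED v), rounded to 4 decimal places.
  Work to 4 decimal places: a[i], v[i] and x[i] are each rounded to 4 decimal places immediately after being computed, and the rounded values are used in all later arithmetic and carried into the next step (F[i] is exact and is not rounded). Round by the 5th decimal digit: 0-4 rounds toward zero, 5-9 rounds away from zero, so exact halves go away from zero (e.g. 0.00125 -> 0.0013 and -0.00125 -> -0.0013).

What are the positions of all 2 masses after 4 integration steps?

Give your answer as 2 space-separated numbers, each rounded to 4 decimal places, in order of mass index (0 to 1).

Answer: 5.0000 11.0000

Derivation:
Step 0: x=[5.0000 11.0000] v=[0.0000 0.0000]
Step 1: x=[5.0000 11.0000] v=[0.0000 0.0000]
Step 2: x=[5.0000 11.0000] v=[0.0000 0.0000]
Step 3: x=[5.0000 11.0000] v=[0.0000 0.0000]
Step 4: x=[5.0000 11.0000] v=[0.0000 0.0000]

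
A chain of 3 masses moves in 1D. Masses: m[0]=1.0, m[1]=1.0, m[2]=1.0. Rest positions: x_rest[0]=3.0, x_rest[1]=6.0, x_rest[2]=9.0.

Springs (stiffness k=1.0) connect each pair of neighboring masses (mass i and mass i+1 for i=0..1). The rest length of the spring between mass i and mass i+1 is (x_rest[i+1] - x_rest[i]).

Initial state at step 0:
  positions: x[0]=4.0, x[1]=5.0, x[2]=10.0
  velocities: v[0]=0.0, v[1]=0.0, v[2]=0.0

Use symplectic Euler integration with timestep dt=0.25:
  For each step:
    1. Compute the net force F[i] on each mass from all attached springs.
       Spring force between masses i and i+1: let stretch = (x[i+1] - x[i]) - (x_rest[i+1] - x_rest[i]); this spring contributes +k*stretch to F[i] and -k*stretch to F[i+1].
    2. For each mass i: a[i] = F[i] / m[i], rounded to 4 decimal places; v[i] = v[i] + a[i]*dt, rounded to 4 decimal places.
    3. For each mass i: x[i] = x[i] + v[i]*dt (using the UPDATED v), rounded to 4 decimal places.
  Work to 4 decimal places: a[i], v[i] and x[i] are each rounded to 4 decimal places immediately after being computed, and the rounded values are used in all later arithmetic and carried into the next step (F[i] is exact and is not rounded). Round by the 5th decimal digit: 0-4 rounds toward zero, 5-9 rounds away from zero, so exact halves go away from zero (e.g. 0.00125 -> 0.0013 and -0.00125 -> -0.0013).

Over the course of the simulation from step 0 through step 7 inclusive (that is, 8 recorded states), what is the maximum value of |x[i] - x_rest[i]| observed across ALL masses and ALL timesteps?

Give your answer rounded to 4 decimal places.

Answer: 1.6873

Derivation:
Step 0: x=[4.0000 5.0000 10.0000] v=[0.0000 0.0000 0.0000]
Step 1: x=[3.8750 5.2500 9.8750] v=[-0.5000 1.0000 -0.5000]
Step 2: x=[3.6484 5.7031 9.6484] v=[-0.9063 1.8125 -0.9063]
Step 3: x=[3.3628 6.2744 9.3628] v=[-1.1426 2.2852 -1.1426]
Step 4: x=[3.0716 6.8568 9.0716] v=[-1.1647 2.3294 -1.1647]
Step 5: x=[2.8295 7.3410 8.8295] v=[-0.9684 1.9368 -0.9684]
Step 6: x=[2.6819 7.6363 8.6819] v=[-0.5905 1.1811 -0.5905]
Step 7: x=[2.6564 7.6873 8.6564] v=[-0.1019 0.2039 -0.1019]
Max displacement = 1.6873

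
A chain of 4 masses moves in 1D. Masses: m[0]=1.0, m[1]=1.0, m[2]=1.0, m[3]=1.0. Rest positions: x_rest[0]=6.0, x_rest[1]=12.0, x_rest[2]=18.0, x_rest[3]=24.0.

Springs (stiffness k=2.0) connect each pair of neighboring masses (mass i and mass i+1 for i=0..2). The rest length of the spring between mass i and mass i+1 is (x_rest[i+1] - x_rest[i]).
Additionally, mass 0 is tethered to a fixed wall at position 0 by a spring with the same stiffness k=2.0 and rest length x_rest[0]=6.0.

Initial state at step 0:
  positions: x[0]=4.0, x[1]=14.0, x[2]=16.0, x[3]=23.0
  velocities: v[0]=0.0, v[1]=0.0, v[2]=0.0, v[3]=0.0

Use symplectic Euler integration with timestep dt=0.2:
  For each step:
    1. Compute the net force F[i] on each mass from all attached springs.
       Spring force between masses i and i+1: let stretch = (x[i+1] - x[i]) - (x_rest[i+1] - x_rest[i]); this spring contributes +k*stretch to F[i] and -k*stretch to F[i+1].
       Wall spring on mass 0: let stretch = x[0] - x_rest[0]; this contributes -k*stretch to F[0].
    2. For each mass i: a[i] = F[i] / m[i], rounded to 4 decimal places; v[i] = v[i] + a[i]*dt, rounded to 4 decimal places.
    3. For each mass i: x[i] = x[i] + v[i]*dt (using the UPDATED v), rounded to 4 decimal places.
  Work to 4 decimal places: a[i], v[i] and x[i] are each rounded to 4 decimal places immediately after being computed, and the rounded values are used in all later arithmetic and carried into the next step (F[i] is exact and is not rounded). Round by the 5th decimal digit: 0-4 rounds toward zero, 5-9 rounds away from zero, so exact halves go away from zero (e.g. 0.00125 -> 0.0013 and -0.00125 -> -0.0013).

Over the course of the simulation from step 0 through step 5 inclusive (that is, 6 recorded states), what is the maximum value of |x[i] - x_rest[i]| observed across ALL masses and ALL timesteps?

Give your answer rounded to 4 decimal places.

Answer: 2.7695

Derivation:
Step 0: x=[4.0000 14.0000 16.0000 23.0000] v=[0.0000 0.0000 0.0000 0.0000]
Step 1: x=[4.4800 13.3600 16.4000 22.9200] v=[2.4000 -3.2000 2.0000 -0.4000]
Step 2: x=[5.3120 12.2528 17.0784 22.7984] v=[4.1600 -5.5360 3.3920 -0.6080]
Step 3: x=[6.2743 10.9764 17.8284 22.6992] v=[4.8115 -6.3821 3.7498 -0.4960]
Step 4: x=[7.1108 9.8720 18.4199 22.6903] v=[4.1826 -5.5221 2.9573 -0.0443]
Step 5: x=[7.5994 9.2305 18.6692 22.8198] v=[2.4428 -3.2074 1.2463 0.6475]
Max displacement = 2.7695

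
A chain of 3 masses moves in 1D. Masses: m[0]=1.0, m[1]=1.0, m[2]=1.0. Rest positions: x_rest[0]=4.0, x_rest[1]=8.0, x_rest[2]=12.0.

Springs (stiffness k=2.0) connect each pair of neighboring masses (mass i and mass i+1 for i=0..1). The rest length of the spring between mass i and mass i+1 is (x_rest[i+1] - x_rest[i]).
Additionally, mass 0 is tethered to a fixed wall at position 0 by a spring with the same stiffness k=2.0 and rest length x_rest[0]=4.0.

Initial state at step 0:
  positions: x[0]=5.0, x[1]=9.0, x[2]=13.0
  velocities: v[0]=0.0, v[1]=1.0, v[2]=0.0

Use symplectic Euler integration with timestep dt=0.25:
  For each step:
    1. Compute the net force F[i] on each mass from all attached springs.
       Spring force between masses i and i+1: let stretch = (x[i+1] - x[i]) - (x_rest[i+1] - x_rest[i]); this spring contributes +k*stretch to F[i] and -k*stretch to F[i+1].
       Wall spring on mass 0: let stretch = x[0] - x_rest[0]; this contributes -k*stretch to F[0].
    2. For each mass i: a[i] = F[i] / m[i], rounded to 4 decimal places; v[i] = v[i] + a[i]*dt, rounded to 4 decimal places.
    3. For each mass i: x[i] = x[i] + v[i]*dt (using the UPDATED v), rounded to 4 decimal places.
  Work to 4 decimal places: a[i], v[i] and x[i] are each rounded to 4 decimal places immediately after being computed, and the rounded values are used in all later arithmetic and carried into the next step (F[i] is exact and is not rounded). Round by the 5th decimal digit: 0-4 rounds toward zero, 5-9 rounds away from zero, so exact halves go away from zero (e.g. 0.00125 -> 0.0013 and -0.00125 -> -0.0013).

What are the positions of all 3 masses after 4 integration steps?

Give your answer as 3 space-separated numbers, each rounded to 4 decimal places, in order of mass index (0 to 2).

Answer: 4.3794 9.3233 13.2342

Derivation:
Step 0: x=[5.0000 9.0000 13.0000] v=[0.0000 1.0000 0.0000]
Step 1: x=[4.8750 9.2500 13.0000] v=[-0.5000 1.0000 0.0000]
Step 2: x=[4.6875 9.4219 13.0313] v=[-0.7500 0.6875 0.1250]
Step 3: x=[4.5059 9.4532 13.1114] v=[-0.7266 0.1250 0.3203]
Step 4: x=[4.3794 9.3233 13.2342] v=[-0.5059 -0.5196 0.4912]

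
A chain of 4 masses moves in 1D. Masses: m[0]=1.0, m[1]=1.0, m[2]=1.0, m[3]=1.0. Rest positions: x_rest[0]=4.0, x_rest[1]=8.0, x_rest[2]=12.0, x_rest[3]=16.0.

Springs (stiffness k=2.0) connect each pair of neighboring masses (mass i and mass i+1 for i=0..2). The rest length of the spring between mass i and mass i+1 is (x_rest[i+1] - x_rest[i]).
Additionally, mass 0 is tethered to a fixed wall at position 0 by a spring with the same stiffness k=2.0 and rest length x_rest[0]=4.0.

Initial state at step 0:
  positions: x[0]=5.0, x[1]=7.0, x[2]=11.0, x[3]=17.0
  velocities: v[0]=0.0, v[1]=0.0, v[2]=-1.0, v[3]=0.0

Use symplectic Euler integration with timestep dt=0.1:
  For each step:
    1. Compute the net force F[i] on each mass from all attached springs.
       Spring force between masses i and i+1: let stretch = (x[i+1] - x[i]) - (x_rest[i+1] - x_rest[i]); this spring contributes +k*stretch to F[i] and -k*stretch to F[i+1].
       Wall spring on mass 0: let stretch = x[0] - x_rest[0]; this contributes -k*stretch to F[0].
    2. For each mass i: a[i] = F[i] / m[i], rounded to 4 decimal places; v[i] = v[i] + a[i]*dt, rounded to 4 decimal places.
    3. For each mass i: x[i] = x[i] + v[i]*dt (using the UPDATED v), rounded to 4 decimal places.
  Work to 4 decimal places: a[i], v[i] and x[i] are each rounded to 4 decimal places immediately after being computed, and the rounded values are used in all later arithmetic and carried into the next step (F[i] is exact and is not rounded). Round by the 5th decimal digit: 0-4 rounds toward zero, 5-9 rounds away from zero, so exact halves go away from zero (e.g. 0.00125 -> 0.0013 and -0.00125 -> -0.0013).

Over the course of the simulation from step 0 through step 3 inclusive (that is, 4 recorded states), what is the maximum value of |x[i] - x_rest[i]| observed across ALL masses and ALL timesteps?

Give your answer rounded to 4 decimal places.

Step 0: x=[5.0000 7.0000 11.0000 17.0000] v=[0.0000 0.0000 -1.0000 0.0000]
Step 1: x=[4.9400 7.0400 10.9400 16.9600] v=[-0.6000 0.4000 -0.6000 -0.4000]
Step 2: x=[4.8232 7.1160 10.9224 16.8796] v=[-1.1680 0.7600 -0.1760 -0.8040]
Step 3: x=[4.6558 7.2223 10.9478 16.7601] v=[-1.6741 1.0627 0.2542 -1.1954]
Max displacement = 1.0776

Answer: 1.0776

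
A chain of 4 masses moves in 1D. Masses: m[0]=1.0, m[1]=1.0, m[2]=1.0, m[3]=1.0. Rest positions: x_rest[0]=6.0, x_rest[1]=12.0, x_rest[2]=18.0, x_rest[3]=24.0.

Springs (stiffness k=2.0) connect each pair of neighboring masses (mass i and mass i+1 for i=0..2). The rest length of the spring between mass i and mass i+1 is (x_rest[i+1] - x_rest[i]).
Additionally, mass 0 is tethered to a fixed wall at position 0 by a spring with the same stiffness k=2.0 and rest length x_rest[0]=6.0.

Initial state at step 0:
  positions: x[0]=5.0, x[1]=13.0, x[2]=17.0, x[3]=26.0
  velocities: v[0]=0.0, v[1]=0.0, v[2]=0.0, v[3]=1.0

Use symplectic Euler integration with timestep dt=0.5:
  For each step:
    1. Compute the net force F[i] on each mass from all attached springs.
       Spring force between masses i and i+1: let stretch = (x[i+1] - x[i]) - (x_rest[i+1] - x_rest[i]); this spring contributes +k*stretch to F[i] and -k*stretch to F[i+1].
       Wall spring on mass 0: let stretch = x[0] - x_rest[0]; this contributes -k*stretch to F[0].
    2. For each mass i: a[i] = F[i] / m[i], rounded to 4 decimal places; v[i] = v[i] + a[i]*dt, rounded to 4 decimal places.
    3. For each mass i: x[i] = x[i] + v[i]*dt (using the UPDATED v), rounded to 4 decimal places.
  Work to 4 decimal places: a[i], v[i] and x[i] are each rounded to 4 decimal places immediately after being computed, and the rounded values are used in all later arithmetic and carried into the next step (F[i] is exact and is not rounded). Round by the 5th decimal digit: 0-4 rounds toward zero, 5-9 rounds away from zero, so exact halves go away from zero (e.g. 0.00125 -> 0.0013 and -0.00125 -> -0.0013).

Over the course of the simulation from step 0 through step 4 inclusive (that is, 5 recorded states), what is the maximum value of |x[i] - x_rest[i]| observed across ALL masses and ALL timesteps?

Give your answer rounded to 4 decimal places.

Step 0: x=[5.0000 13.0000 17.0000 26.0000] v=[0.0000 0.0000 0.0000 1.0000]
Step 1: x=[6.5000 11.0000 19.5000 25.0000] v=[3.0000 -4.0000 5.0000 -2.0000]
Step 2: x=[7.0000 11.0000 20.5000 24.2500] v=[1.0000 0.0000 2.0000 -1.5000]
Step 3: x=[6.0000 13.7500 18.6250 24.6250] v=[-2.0000 5.5000 -3.7500 0.7500]
Step 4: x=[5.8750 15.0625 17.3125 25.0000] v=[-0.2500 2.6250 -2.6250 0.7500]
Max displacement = 3.0625

Answer: 3.0625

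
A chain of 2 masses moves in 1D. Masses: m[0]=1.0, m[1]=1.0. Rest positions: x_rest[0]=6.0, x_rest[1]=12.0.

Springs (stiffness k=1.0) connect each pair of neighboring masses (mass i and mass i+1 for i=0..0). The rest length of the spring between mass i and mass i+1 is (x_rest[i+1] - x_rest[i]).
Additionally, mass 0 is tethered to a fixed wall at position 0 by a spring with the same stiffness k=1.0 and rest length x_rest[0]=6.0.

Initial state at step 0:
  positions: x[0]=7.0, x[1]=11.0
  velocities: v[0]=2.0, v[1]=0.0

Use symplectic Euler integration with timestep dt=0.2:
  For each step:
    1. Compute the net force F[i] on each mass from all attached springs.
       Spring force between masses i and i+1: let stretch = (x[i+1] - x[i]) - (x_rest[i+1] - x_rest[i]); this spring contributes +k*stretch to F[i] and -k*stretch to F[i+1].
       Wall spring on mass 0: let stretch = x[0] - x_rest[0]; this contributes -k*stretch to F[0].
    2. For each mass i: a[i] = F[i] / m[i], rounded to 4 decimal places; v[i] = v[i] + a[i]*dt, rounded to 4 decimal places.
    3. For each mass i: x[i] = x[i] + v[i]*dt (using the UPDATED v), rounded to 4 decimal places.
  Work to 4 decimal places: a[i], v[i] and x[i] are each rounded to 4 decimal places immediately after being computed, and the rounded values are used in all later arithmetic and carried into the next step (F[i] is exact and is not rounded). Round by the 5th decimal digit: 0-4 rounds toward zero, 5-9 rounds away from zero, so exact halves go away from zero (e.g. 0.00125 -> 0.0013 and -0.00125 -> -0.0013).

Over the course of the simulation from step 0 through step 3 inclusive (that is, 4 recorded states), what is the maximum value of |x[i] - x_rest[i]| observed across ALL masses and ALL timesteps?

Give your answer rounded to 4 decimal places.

Step 0: x=[7.0000 11.0000] v=[2.0000 0.0000]
Step 1: x=[7.2800 11.0800] v=[1.4000 0.4000]
Step 2: x=[7.4208 11.2480] v=[0.7040 0.8400]
Step 3: x=[7.4179 11.5029] v=[-0.0147 1.2746]
Max displacement = 1.4208

Answer: 1.4208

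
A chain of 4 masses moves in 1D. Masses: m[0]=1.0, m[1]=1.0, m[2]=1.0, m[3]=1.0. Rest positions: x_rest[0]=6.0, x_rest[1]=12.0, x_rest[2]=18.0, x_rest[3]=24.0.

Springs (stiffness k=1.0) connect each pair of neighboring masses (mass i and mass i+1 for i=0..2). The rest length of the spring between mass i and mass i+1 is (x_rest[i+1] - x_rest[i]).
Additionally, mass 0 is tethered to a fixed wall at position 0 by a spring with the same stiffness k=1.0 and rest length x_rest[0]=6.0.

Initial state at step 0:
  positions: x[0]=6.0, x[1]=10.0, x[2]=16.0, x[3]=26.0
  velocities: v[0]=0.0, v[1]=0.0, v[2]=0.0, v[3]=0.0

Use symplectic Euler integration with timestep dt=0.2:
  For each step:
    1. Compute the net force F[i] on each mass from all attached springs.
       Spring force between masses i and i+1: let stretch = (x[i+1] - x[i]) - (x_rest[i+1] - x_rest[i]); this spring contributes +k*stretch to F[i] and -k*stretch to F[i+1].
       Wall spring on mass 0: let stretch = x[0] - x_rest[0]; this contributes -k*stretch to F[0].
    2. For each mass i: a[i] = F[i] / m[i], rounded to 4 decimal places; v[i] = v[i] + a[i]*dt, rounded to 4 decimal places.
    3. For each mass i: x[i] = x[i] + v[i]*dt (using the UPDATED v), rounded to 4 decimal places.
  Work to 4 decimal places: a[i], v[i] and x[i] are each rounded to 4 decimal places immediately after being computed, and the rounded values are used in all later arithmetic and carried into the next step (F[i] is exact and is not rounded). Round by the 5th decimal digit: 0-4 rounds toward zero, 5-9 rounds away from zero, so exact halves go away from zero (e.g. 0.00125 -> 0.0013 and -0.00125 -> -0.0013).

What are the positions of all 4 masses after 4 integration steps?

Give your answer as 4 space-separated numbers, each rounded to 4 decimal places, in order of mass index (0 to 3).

Step 0: x=[6.0000 10.0000 16.0000 26.0000] v=[0.0000 0.0000 0.0000 0.0000]
Step 1: x=[5.9200 10.0800 16.1600 25.8400] v=[-0.4000 0.4000 0.8000 -0.8000]
Step 2: x=[5.7696 10.2368 16.4640 25.5328] v=[-0.7520 0.7840 1.5200 -1.5360]
Step 3: x=[5.5671 10.4640 16.8817 25.1028] v=[-1.0125 1.1360 2.0883 -2.1498]
Step 4: x=[5.3378 10.7520 17.3715 24.5840] v=[-1.1465 1.4402 2.4490 -2.5940]

Answer: 5.3378 10.7520 17.3715 24.5840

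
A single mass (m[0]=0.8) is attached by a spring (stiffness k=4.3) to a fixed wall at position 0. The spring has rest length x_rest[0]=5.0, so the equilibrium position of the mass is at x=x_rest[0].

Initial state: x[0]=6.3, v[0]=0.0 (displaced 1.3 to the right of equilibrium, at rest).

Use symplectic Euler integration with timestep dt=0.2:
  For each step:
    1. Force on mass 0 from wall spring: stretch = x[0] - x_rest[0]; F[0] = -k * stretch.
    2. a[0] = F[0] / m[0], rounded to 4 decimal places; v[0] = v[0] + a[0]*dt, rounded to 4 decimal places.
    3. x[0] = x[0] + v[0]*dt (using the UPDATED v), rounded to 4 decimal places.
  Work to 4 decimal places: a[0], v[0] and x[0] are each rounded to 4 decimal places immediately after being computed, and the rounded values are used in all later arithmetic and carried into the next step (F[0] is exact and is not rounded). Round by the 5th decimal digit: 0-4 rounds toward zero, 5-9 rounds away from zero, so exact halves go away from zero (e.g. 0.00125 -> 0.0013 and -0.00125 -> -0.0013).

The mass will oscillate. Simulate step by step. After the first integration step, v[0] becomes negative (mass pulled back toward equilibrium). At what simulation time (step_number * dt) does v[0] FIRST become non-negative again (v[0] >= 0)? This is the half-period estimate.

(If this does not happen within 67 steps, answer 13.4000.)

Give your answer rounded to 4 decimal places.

Answer: 1.4000

Derivation:
Step 0: x=[6.3000] v=[0.0000]
Step 1: x=[6.0205] v=[-1.3975]
Step 2: x=[5.5216] v=[-2.4945]
Step 3: x=[4.9106] v=[-3.0552]
Step 4: x=[4.3188] v=[-2.9591]
Step 5: x=[3.8734] v=[-2.2268]
Step 6: x=[3.6703] v=[-1.0157]
Step 7: x=[3.7530] v=[0.4137]
First v>=0 after going negative at step 7, time=1.4000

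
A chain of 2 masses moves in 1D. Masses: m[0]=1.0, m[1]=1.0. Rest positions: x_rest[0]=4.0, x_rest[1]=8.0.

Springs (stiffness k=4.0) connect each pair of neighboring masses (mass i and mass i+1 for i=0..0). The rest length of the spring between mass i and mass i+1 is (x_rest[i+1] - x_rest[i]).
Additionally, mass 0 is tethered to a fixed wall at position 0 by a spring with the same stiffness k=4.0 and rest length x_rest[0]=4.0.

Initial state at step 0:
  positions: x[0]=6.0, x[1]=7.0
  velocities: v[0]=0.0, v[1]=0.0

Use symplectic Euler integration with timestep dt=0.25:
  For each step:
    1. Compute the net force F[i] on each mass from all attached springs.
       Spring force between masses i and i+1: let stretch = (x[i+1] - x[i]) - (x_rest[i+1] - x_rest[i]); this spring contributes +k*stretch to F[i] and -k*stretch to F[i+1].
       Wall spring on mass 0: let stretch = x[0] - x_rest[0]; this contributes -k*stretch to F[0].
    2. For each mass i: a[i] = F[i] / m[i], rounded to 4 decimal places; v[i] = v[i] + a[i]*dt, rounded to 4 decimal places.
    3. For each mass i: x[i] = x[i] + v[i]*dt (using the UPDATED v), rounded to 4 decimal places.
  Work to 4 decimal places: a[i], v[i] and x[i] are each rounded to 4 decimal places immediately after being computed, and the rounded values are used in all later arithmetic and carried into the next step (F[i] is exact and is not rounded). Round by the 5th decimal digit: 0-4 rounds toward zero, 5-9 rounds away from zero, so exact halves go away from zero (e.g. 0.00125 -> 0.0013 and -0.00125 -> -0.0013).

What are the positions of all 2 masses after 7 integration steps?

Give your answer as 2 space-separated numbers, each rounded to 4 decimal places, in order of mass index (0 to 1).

Answer: 5.9968 6.6020

Derivation:
Step 0: x=[6.0000 7.0000] v=[0.0000 0.0000]
Step 1: x=[4.7500 7.7500] v=[-5.0000 3.0000]
Step 2: x=[3.0625 8.7500] v=[-6.7500 4.0000]
Step 3: x=[2.0313 9.3281] v=[-4.1250 2.3125]
Step 4: x=[2.3164 9.0820] v=[1.1405 -0.9843]
Step 5: x=[3.7138 8.1445] v=[5.5897 -3.7499]
Step 6: x=[5.2905 7.0994] v=[6.3066 -4.1806]
Step 7: x=[5.9968 6.6020] v=[2.8250 -1.9895]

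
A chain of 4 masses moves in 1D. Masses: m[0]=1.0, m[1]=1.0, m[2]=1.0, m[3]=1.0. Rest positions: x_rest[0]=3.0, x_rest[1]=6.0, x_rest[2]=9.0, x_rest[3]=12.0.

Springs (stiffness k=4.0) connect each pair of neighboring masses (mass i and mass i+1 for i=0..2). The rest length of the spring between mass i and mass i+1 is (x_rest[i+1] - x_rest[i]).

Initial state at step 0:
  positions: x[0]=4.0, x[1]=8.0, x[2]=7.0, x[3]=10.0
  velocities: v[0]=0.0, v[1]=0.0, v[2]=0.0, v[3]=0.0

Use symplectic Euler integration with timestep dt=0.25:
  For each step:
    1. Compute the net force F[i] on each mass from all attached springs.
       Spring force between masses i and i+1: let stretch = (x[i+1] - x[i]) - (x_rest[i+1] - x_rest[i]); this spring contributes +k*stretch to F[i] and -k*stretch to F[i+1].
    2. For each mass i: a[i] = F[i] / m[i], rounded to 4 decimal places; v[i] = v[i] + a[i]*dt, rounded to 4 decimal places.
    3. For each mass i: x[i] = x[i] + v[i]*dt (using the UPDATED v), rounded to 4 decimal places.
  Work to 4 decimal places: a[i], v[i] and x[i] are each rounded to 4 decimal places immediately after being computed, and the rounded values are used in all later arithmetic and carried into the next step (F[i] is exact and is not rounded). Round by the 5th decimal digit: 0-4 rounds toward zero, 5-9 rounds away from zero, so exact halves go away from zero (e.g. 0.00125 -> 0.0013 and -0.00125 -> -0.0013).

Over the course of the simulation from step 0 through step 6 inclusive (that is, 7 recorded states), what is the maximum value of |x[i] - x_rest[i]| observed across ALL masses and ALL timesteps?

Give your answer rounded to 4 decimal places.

Step 0: x=[4.0000 8.0000 7.0000 10.0000] v=[0.0000 0.0000 0.0000 0.0000]
Step 1: x=[4.2500 6.7500 8.0000 10.0000] v=[1.0000 -5.0000 4.0000 0.0000]
Step 2: x=[4.3750 5.1875 9.1875 10.2500] v=[0.5000 -6.2500 4.7500 1.0000]
Step 3: x=[3.9531 4.4219 9.6406 10.9844] v=[-1.6875 -3.0625 1.8125 2.9375]
Step 4: x=[2.8984 4.8438 9.1250 12.1328] v=[-4.2187 1.6874 -2.0624 4.5937]
Step 5: x=[1.5801 5.8496 8.2911 13.2793] v=[-5.2733 4.0232 -3.3358 4.5859]
Step 6: x=[0.5792 6.3984 8.0938 13.9287] v=[-4.0038 2.1952 -0.7891 2.5977]
Max displacement = 2.4208

Answer: 2.4208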